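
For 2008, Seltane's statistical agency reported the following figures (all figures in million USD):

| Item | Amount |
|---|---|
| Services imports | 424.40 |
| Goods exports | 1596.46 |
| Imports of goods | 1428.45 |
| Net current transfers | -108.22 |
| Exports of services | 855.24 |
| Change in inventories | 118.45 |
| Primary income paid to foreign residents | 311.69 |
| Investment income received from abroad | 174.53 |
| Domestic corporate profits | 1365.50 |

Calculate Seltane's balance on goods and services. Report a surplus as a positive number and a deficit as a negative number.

598.85

Goods balance = 1596.46 - 1428.45 = 168.01
Services balance = 855.24 - 424.40 = 430.84
Trade balance (goods + services) = 168.01 + 430.84 = 598.85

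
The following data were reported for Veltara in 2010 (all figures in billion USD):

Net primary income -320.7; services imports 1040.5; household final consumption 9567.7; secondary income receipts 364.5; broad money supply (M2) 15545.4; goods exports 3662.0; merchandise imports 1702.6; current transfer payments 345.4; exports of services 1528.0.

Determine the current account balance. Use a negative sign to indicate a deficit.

2145.3

Goods balance = 3662.0 - 1702.6 = 1959.4
Services balance = 1528.0 - 1040.5 = 487.5
Trade balance (goods + services) = 1959.4 + 487.5 = 2446.9
Net primary income = -320.7
Net secondary income = 364.5 - 345.4 = 19.1
Current account = 2446.9 + (-320.7) + 19.1 = 2145.3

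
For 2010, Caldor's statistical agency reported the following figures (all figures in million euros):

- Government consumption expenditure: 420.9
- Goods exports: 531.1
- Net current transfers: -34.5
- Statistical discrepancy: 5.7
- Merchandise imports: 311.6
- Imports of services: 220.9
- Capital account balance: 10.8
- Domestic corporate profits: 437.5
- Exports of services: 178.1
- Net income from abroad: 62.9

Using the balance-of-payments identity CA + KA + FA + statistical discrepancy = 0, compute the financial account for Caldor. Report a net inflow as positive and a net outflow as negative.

Goods balance = 531.1 - 311.6 = 219.5
Services balance = 178.1 - 220.9 = -42.8
Trade balance (goods + services) = 219.5 + (-42.8) = 176.7
Net primary income = 62.9
Net secondary income = -34.5
Current account = 176.7 + 62.9 + (-34.5) = 205.1
Financial account = -(205.1 + 10.8 + 5.7) = -221.6

-221.6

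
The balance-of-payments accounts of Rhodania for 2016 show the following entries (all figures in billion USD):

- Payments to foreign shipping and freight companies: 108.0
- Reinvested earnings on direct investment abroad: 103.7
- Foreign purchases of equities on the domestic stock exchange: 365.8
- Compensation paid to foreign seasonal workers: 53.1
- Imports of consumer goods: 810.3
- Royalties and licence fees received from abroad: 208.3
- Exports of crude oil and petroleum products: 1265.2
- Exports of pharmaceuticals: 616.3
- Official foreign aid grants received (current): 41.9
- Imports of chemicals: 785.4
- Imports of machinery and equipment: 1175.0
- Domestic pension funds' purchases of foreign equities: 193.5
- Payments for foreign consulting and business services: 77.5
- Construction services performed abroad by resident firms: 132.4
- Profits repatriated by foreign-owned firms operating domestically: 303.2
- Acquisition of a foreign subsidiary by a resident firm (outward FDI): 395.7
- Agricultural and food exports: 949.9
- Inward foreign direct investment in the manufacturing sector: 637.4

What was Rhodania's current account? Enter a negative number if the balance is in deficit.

Goods: -810.3 + 616.3 + 949.9 - 785.4 - 1175.0 + 1265.2 = 60.7
Services: -77.5 - 108.0 + 208.3 + 132.4 = 155.2
Primary income: 103.7 - 303.2 - 53.1 = -252.6
Secondary income: 41.9
Current account = 60.7 + 155.2 + (-252.6) + 41.9 = 5.2
(Excluded from the current account — financial account: foreign purchases of equities on the domestic stock exchange 365.8, domestic pension funds' purchases of foreign equities 193.5, acquisition of a foreign subsidiary by a resident firm (outward FDI) 395.7, inward foreign direct investment in the manufacturing sector 637.4.)

5.2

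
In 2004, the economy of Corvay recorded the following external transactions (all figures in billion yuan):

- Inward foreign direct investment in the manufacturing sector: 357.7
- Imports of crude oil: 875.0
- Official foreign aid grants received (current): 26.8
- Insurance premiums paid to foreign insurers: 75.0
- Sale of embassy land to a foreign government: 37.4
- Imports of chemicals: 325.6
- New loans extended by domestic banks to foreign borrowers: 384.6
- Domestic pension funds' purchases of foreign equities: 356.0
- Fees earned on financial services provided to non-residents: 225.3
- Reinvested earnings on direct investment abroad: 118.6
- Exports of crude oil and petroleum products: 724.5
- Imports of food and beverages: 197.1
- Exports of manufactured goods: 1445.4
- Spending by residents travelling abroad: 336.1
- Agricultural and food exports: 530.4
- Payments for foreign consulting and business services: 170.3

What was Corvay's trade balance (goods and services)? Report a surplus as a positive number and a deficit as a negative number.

946.5

Goods: -197.1 + 1445.4 - 325.6 - 875.0 + 724.5 + 530.4 = 1302.6
Services: -75.0 - 336.1 - 170.3 + 225.3 = -356.1
Trade balance = 1302.6 + (-356.1) = 946.5
(Excluded from the trade balance — financial account: inward foreign direct investment in the manufacturing sector 357.7, new loans extended by domestic banks to foreign borrowers 384.6, domestic pension funds' purchases of foreign equities 356.0; secondary income: official foreign aid grants received (current) 26.8; capital account: sale of embassy land to a foreign government 37.4; primary income: reinvested earnings on direct investment abroad 118.6.)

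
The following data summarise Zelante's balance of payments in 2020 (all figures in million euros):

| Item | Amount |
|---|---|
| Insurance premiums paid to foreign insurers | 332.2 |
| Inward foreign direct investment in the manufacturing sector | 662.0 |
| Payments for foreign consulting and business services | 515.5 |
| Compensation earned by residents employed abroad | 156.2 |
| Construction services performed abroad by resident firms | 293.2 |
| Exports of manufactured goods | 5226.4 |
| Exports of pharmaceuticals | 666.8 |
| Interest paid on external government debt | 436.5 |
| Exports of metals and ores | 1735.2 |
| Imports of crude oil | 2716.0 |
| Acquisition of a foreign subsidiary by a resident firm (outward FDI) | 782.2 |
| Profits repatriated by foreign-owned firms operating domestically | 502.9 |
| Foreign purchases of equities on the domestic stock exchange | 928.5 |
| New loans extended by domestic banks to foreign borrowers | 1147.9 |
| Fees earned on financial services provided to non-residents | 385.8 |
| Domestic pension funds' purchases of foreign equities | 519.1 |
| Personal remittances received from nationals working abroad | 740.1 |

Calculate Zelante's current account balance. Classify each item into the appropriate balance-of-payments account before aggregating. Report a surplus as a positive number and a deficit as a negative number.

Goods: -2716.0 + 666.8 + 1735.2 + 5226.4 = 4912.4
Services: 293.2 - 332.2 + 385.8 - 515.5 = -168.7
Primary income: -502.9 - 436.5 + 156.2 = -783.2
Secondary income: 740.1
Current account = 4912.4 + (-168.7) + (-783.2) + 740.1 = 4700.6
(Excluded from the current account — financial account: inward foreign direct investment in the manufacturing sector 662.0, acquisition of a foreign subsidiary by a resident firm (outward FDI) 782.2, foreign purchases of equities on the domestic stock exchange 928.5, new loans extended by domestic banks to foreign borrowers 1147.9, domestic pension funds' purchases of foreign equities 519.1.)

4700.6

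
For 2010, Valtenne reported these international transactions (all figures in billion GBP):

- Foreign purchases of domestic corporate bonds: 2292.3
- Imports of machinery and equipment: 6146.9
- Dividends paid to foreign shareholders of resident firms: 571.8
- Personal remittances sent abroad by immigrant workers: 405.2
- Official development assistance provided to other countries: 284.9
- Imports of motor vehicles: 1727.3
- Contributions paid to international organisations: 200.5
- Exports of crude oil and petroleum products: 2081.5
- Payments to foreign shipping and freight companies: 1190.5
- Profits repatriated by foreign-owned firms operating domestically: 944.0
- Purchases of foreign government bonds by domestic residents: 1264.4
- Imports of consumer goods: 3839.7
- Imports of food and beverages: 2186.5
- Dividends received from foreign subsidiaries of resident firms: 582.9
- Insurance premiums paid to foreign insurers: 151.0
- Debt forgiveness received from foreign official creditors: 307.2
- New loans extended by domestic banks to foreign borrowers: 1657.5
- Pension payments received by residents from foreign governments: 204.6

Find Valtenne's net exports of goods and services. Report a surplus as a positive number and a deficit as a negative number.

Goods: -3839.7 - 2186.5 - 1727.3 + 2081.5 - 6146.9 = -11818.9
Services: -151.0 - 1190.5 = -1341.5
Trade balance = -11818.9 + (-1341.5) = -13160.4
(Excluded from the trade balance — financial account: foreign purchases of domestic corporate bonds 2292.3, purchases of foreign government bonds by domestic residents 1264.4, new loans extended by domestic banks to foreign borrowers 1657.5; primary income: dividends paid to foreign shareholders of resident firms 571.8, profits repatriated by foreign-owned firms operating domestically 944.0, dividends received from foreign subsidiaries of resident firms 582.9; secondary income: personal remittances sent abroad by immigrant workers 405.2, official development assistance provided to other countries 284.9, contributions paid to international organisations 200.5, pension payments received by residents from foreign governments 204.6; capital account: debt forgiveness received from foreign official creditors 307.2.)

-13160.4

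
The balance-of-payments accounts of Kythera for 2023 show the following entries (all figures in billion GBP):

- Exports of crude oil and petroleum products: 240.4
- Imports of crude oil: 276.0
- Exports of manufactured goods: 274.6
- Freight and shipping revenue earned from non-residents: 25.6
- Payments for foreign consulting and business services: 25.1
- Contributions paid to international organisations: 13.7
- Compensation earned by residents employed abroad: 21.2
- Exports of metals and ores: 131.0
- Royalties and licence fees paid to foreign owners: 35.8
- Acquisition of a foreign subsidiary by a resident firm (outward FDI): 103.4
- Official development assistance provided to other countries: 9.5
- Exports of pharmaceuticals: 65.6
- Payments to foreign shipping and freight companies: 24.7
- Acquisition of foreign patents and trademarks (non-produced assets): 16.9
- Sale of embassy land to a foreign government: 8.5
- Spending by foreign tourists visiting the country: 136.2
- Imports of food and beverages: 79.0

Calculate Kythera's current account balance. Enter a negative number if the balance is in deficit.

430.8

Goods: -276.0 - 79.0 + 274.6 + 240.4 + 65.6 + 131.0 = 356.6
Services: -35.8 - 25.1 - 24.7 + 136.2 + 25.6 = 76.2
Primary income: 21.2
Secondary income: -13.7 - 9.5 = -23.2
Current account = 356.6 + 76.2 + 21.2 + (-23.2) = 430.8
(Excluded from the current account — financial account: acquisition of a foreign subsidiary by a resident firm (outward FDI) 103.4; capital account: acquisition of foreign patents and trademarks (non-produced assets) 16.9, sale of embassy land to a foreign government 8.5.)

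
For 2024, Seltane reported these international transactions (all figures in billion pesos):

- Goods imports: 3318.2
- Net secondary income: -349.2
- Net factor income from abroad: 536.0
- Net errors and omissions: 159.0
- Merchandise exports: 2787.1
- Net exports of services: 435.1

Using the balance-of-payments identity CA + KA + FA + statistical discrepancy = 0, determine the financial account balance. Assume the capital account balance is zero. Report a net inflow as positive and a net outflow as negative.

-249.8

Goods balance = 2787.1 - 3318.2 = -531.1
Services balance = 435.1
Trade balance (goods + services) = -531.1 + 435.1 = -96.0
Net primary income = 536.0
Net secondary income = -349.2
Current account = -96.0 + 536.0 + (-349.2) = 90.8
Financial account = -(90.8 + 159.0) = -249.8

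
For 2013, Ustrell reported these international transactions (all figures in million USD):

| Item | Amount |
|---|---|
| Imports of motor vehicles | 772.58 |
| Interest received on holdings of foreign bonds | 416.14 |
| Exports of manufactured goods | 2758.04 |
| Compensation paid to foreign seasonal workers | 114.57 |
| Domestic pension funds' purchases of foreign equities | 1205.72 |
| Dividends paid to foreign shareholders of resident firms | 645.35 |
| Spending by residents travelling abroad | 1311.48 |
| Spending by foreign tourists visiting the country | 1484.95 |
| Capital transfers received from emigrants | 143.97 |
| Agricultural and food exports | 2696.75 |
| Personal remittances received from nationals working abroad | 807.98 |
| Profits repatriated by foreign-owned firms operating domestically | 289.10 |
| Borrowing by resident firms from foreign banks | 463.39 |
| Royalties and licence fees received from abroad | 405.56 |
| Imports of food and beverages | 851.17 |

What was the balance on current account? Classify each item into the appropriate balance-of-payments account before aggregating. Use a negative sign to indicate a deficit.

4585.17

Goods: 2696.75 - 851.17 - 772.58 + 2758.04 = 3831.04
Services: 1484.95 - 1311.48 + 405.56 = 579.03
Primary income: -645.35 + 416.14 - 114.57 - 289.10 = -632.88
Secondary income: 807.98
Current account = 3831.04 + 579.03 + (-632.88) + 807.98 = 4585.17
(Excluded from the current account — financial account: domestic pension funds' purchases of foreign equities 1205.72, borrowing by resident firms from foreign banks 463.39; capital account: capital transfers received from emigrants 143.97.)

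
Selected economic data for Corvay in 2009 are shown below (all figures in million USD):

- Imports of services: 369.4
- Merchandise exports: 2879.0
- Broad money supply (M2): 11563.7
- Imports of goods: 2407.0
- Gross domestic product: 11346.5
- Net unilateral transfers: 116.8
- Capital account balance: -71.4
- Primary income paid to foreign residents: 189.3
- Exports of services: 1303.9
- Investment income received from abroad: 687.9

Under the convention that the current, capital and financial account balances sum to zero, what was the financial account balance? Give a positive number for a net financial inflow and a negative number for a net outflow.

-1950.5

Goods balance = 2879.0 - 2407.0 = 472.0
Services balance = 1303.9 - 369.4 = 934.5
Trade balance (goods + services) = 472.0 + 934.5 = 1406.5
Net primary income = 687.9 - 189.3 = 498.6
Net secondary income = 116.8
Current account = 1406.5 + 498.6 + 116.8 = 2021.9
Financial account = -(2021.9 + (-71.4)) = -1950.5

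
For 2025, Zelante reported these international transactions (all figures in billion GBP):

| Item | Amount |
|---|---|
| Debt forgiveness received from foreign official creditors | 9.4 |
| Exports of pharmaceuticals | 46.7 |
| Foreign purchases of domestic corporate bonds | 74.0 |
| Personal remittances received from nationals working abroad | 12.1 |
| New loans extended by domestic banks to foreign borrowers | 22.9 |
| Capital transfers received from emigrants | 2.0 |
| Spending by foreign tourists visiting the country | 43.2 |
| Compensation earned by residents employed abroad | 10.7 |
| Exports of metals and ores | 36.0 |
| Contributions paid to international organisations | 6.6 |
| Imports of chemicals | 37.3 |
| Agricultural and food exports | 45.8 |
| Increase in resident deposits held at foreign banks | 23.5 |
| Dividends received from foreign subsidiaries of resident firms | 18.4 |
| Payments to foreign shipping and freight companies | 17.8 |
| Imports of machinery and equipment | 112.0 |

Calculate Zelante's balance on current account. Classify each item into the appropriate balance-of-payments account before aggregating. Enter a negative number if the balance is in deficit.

Goods: 45.8 + 46.7 + 36.0 - 37.3 - 112.0 = -20.8
Services: -17.8 + 43.2 = 25.4
Primary income: 18.4 + 10.7 = 29.1
Secondary income: -6.6 + 12.1 = 5.5
Current account = (-20.8) + 25.4 + 29.1 + 5.5 = 39.2
(Excluded from the current account — capital account: debt forgiveness received from foreign official creditors 9.4, capital transfers received from emigrants 2.0; financial account: foreign purchases of domestic corporate bonds 74.0, new loans extended by domestic banks to foreign borrowers 22.9, increase in resident deposits held at foreign banks 23.5.)

39.2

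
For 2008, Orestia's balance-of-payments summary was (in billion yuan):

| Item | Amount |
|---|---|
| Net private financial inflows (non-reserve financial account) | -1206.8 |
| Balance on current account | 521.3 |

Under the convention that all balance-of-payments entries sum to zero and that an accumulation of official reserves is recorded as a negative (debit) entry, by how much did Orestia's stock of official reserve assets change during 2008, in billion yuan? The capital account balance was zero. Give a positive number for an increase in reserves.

Official reserve transactions balance = -(521.3 + (-1206.8)) = 685.5
An accumulation of reserves is recorded as a debit (negative entry), so the change in the stock of reserves is the negative of that balance.
Change in official reserves = -(685.5) = -685.5

-685.5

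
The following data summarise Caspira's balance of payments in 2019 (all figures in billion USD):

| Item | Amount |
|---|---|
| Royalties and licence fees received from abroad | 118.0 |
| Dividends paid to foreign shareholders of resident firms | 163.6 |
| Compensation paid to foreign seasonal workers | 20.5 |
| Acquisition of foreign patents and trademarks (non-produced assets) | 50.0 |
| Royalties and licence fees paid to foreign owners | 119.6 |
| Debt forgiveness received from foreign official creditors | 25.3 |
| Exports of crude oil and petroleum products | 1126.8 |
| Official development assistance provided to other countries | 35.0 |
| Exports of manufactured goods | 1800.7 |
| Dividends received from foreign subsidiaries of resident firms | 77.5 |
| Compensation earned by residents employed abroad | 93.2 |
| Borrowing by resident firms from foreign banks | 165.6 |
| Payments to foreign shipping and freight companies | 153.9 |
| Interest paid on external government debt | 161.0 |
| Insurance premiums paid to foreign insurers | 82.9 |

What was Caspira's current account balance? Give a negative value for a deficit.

2479.7

Goods: 1126.8 + 1800.7 = 2927.5
Services: 118.0 - 82.9 - 153.9 - 119.6 = -238.4
Primary income: -20.5 - 161.0 - 163.6 + 93.2 + 77.5 = -174.4
Secondary income: -35.0
Current account = 2927.5 + (-238.4) + (-174.4) + (-35.0) = 2479.7
(Excluded from the current account — capital account: acquisition of foreign patents and trademarks (non-produced assets) 50.0, debt forgiveness received from foreign official creditors 25.3; financial account: borrowing by resident firms from foreign banks 165.6.)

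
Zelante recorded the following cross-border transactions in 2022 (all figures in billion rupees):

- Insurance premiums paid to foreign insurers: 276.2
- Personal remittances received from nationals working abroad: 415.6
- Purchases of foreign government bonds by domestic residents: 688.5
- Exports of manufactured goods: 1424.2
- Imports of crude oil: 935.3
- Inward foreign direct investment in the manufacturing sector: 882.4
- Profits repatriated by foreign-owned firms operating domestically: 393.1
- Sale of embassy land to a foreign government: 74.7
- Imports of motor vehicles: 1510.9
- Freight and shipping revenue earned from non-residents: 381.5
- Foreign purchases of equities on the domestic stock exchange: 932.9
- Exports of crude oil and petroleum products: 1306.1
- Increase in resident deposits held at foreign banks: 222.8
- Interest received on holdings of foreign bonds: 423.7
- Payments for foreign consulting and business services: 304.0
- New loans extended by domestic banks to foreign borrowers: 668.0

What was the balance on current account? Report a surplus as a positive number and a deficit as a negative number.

Goods: 1424.2 - 935.3 + 1306.1 - 1510.9 = 284.1
Services: -304.0 - 276.2 + 381.5 = -198.7
Primary income: 423.7 - 393.1 = 30.6
Secondary income: 415.6
Current account = 284.1 + (-198.7) + 30.6 + 415.6 = 531.6
(Excluded from the current account — financial account: purchases of foreign government bonds by domestic residents 688.5, inward foreign direct investment in the manufacturing sector 882.4, foreign purchases of equities on the domestic stock exchange 932.9, increase in resident deposits held at foreign banks 222.8, new loans extended by domestic banks to foreign borrowers 668.0; capital account: sale of embassy land to a foreign government 74.7.)

531.6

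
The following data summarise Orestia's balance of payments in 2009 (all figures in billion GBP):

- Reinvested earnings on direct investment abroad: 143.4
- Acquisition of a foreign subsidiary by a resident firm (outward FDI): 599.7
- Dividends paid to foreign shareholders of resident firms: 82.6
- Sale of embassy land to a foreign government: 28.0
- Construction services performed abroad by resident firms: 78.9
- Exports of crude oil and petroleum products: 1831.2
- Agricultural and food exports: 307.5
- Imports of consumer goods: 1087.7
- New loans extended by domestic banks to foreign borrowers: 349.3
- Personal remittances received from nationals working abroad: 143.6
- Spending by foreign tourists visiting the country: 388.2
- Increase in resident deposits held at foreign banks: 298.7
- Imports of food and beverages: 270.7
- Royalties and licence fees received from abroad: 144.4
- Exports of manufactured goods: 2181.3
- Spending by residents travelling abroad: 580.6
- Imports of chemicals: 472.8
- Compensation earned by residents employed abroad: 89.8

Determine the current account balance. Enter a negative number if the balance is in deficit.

Goods: -1087.7 - 472.8 + 307.5 + 2181.3 + 1831.2 - 270.7 = 2488.8
Services: 144.4 + 388.2 + 78.9 - 580.6 = 30.9
Primary income: 143.4 - 82.6 + 89.8 = 150.6
Secondary income: 143.6
Current account = 2488.8 + 30.9 + 150.6 + 143.6 = 2813.9
(Excluded from the current account — financial account: acquisition of a foreign subsidiary by a resident firm (outward FDI) 599.7, new loans extended by domestic banks to foreign borrowers 349.3, increase in resident deposits held at foreign banks 298.7; capital account: sale of embassy land to a foreign government 28.0.)

2813.9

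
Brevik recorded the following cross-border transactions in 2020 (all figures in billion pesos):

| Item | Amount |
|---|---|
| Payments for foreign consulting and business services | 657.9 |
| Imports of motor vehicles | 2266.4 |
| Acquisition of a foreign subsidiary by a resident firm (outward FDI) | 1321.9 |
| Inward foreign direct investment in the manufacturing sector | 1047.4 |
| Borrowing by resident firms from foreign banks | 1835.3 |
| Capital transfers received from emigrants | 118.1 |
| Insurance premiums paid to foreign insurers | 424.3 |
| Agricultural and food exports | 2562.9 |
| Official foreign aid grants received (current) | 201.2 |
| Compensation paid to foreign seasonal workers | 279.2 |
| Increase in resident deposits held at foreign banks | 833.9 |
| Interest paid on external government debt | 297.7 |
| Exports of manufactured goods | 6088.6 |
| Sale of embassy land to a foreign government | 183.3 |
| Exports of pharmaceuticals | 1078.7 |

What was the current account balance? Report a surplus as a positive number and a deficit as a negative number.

Goods: -2266.4 + 2562.9 + 6088.6 + 1078.7 = 7463.8
Services: -657.9 - 424.3 = -1082.2
Primary income: -279.2 - 297.7 = -576.9
Secondary income: 201.2
Current account = 7463.8 + (-1082.2) + (-576.9) + 201.2 = 6005.9
(Excluded from the current account — financial account: acquisition of a foreign subsidiary by a resident firm (outward FDI) 1321.9, inward foreign direct investment in the manufacturing sector 1047.4, borrowing by resident firms from foreign banks 1835.3, increase in resident deposits held at foreign banks 833.9; capital account: capital transfers received from emigrants 118.1, sale of embassy land to a foreign government 183.3.)

6005.9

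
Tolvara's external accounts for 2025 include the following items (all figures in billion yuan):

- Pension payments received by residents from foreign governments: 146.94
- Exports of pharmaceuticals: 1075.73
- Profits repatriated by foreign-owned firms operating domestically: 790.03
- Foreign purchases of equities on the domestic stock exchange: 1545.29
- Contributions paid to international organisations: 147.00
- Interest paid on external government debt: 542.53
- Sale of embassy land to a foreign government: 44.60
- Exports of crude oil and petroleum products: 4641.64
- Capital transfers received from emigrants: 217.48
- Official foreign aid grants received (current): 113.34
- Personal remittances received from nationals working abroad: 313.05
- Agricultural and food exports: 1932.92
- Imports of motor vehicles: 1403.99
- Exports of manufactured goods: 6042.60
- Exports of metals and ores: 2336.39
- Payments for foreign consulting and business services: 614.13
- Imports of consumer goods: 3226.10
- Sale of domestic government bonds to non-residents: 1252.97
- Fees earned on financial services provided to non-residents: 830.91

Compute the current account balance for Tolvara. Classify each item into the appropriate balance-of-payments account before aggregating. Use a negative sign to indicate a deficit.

10709.74

Goods: 1075.73 + 1932.92 - 1403.99 + 6042.60 + 2336.39 - 3226.10 + 4641.64 = 11399.19
Services: -614.13 + 830.91 = 216.78
Primary income: -542.53 - 790.03 = -1332.56
Secondary income: 313.05 + 113.34 - 147.00 + 146.94 = 426.33
Current account = 11399.19 + 216.78 + (-1332.56) + 426.33 = 10709.74
(Excluded from the current account — financial account: foreign purchases of equities on the domestic stock exchange 1545.29, sale of domestic government bonds to non-residents 1252.97; capital account: sale of embassy land to a foreign government 44.60, capital transfers received from emigrants 217.48.)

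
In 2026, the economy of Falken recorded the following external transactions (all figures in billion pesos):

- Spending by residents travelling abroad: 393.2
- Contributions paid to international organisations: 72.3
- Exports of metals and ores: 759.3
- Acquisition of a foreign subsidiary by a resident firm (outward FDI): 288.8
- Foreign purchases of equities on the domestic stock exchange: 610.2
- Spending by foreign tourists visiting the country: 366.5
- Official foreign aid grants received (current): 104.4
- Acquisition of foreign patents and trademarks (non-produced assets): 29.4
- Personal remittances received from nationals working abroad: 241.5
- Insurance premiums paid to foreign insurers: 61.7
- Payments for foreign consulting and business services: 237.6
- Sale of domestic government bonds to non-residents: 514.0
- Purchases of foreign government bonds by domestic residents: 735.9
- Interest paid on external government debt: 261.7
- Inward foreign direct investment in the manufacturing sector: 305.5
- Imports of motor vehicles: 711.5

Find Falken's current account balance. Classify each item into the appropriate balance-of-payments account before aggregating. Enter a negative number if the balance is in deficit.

-266.3

Goods: -711.5 + 759.3 = 47.8
Services: 366.5 - 237.6 - 393.2 - 61.7 = -326.0
Primary income: -261.7
Secondary income: -72.3 + 241.5 + 104.4 = 273.6
Current account = 47.8 + (-326.0) + (-261.7) + 273.6 = -266.3
(Excluded from the current account — financial account: acquisition of a foreign subsidiary by a resident firm (outward FDI) 288.8, foreign purchases of equities on the domestic stock exchange 610.2, sale of domestic government bonds to non-residents 514.0, purchases of foreign government bonds by domestic residents 735.9, inward foreign direct investment in the manufacturing sector 305.5; capital account: acquisition of foreign patents and trademarks (non-produced assets) 29.4.)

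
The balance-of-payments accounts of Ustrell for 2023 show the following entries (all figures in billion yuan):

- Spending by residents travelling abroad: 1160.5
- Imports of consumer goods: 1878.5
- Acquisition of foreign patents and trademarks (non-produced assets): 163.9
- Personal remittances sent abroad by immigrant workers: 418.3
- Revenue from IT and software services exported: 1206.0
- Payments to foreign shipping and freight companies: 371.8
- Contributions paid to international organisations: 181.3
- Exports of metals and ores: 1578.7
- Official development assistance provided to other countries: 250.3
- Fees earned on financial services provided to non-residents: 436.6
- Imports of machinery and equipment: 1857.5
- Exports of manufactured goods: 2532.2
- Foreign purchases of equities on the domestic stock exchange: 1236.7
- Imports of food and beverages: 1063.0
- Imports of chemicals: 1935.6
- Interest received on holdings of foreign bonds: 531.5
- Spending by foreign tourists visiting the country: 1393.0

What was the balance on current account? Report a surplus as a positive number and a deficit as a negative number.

-1438.8

Goods: -1063.0 - 1857.5 - 1878.5 - 1935.6 + 2532.2 + 1578.7 = -2623.7
Services: -1160.5 + 1206.0 + 1393.0 - 371.8 + 436.6 = 1503.3
Primary income: 531.5
Secondary income: -181.3 - 250.3 - 418.3 = -849.9
Current account = (-2623.7) + 1503.3 + 531.5 + (-849.9) = -1438.8
(Excluded from the current account — capital account: acquisition of foreign patents and trademarks (non-produced assets) 163.9; financial account: foreign purchases of equities on the domestic stock exchange 1236.7.)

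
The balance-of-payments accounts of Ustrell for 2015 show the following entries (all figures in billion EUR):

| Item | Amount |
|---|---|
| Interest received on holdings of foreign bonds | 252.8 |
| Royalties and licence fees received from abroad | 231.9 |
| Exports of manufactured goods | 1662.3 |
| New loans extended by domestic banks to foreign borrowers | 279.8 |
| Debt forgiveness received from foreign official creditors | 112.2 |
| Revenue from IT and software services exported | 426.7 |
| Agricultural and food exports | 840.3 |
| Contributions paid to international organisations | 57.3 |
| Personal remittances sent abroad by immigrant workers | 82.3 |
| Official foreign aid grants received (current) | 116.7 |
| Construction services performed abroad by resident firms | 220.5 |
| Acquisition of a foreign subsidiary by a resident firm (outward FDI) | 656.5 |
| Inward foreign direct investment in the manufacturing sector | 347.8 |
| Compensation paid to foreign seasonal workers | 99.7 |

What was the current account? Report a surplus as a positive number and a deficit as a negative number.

Goods: 1662.3 + 840.3 = 2502.6
Services: 231.9 + 426.7 + 220.5 = 879.1
Primary income: -99.7 + 252.8 = 153.1
Secondary income: -57.3 + 116.7 - 82.3 = -22.9
Current account = 2502.6 + 879.1 + 153.1 + (-22.9) = 3511.9
(Excluded from the current account — financial account: new loans extended by domestic banks to foreign borrowers 279.8, acquisition of a foreign subsidiary by a resident firm (outward FDI) 656.5, inward foreign direct investment in the manufacturing sector 347.8; capital account: debt forgiveness received from foreign official creditors 112.2.)

3511.9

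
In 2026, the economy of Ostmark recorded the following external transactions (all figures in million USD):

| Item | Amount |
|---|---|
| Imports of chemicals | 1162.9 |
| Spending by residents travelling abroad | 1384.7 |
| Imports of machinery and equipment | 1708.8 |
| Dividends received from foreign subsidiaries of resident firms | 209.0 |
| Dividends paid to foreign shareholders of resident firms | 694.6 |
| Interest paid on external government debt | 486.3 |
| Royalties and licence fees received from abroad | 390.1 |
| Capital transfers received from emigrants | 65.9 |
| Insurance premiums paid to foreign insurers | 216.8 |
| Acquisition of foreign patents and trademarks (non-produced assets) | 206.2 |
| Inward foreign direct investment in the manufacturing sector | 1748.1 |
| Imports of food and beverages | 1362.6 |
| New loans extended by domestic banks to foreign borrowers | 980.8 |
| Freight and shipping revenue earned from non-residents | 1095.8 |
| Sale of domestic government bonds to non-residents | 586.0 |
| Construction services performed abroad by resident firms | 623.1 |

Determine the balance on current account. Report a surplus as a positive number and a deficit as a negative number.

Goods: -1362.6 - 1708.8 - 1162.9 = -4234.3
Services: -1384.7 + 1095.8 - 216.8 + 390.1 + 623.1 = 507.5
Primary income: -694.6 - 486.3 + 209.0 = -971.9
Current account = (-4234.3) + 507.5 + (-971.9) = -4698.7
(Excluded from the current account — capital account: capital transfers received from emigrants 65.9, acquisition of foreign patents and trademarks (non-produced assets) 206.2; financial account: inward foreign direct investment in the manufacturing sector 1748.1, new loans extended by domestic banks to foreign borrowers 980.8, sale of domestic government bonds to non-residents 586.0.)

-4698.7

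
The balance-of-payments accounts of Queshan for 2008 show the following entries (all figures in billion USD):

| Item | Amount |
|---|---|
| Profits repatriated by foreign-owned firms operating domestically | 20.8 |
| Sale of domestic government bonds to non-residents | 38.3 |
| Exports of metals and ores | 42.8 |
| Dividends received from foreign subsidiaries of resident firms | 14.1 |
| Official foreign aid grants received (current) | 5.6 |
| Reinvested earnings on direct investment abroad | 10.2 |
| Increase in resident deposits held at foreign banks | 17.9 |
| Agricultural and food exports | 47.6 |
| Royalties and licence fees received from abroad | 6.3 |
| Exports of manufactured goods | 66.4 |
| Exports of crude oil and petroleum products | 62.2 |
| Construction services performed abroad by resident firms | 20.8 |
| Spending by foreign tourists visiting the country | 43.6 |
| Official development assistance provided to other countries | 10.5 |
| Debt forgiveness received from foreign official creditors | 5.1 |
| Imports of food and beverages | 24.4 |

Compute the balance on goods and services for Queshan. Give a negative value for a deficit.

Goods: 42.8 + 66.4 + 62.2 - 24.4 + 47.6 = 194.6
Services: 20.8 + 43.6 + 6.3 = 70.7
Trade balance = 194.6 + 70.7 = 265.3
(Excluded from the trade balance — primary income: profits repatriated by foreign-owned firms operating domestically 20.8, dividends received from foreign subsidiaries of resident firms 14.1, reinvested earnings on direct investment abroad 10.2; financial account: sale of domestic government bonds to non-residents 38.3, increase in resident deposits held at foreign banks 17.9; secondary income: official foreign aid grants received (current) 5.6, official development assistance provided to other countries 10.5; capital account: debt forgiveness received from foreign official creditors 5.1.)

265.3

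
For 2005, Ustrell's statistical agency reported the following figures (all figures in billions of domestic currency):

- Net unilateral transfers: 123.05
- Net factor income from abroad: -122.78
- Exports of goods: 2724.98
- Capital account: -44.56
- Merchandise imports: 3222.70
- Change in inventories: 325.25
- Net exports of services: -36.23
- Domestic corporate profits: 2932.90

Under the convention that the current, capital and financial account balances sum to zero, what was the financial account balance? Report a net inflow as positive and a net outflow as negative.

Goods balance = 2724.98 - 3222.70 = -497.72
Services balance = -36.23
Trade balance (goods + services) = -497.72 + (-36.23) = -533.95
Net primary income = -122.78
Net secondary income = 123.05
Current account = -533.95 + (-122.78) + 123.05 = -533.68
Financial account = -(-533.68 + (-44.56)) = 578.24

578.24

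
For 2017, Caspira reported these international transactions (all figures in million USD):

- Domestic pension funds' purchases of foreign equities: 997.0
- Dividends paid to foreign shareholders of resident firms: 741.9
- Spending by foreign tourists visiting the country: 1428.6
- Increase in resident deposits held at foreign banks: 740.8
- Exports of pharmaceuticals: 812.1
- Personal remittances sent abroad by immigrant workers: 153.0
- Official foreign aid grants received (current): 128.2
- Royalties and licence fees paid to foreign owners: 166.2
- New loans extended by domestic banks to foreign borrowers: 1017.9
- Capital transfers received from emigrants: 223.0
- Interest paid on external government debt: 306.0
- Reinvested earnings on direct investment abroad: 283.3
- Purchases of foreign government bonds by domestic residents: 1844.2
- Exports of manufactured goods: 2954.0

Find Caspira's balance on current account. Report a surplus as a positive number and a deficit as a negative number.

4239.1

Goods: 812.1 + 2954.0 = 3766.1
Services: 1428.6 - 166.2 = 1262.4
Primary income: -741.9 + 283.3 - 306.0 = -764.6
Secondary income: 128.2 - 153.0 = -24.8
Current account = 3766.1 + 1262.4 + (-764.6) + (-24.8) = 4239.1
(Excluded from the current account — financial account: domestic pension funds' purchases of foreign equities 997.0, increase in resident deposits held at foreign banks 740.8, new loans extended by domestic banks to foreign borrowers 1017.9, purchases of foreign government bonds by domestic residents 1844.2; capital account: capital transfers received from emigrants 223.0.)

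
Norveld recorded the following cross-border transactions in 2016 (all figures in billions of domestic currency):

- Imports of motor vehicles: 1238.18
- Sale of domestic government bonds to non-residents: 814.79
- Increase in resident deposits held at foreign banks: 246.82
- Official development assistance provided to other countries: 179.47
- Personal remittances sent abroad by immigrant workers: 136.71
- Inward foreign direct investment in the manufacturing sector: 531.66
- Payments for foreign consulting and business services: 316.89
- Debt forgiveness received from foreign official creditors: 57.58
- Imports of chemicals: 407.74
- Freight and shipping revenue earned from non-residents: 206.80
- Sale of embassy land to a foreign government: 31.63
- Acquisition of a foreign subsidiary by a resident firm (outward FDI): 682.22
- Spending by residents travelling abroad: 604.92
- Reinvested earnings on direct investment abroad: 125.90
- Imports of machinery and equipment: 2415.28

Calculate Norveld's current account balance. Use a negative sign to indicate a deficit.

-4966.49

Goods: -2415.28 - 407.74 - 1238.18 = -4061.20
Services: -604.92 + 206.80 - 316.89 = -715.01
Primary income: 125.90
Secondary income: -136.71 - 179.47 = -316.18
Current account = (-4061.20) + (-715.01) + 125.90 + (-316.18) = -4966.49
(Excluded from the current account — financial account: sale of domestic government bonds to non-residents 814.79, increase in resident deposits held at foreign banks 246.82, inward foreign direct investment in the manufacturing sector 531.66, acquisition of a foreign subsidiary by a resident firm (outward FDI) 682.22; capital account: debt forgiveness received from foreign official creditors 57.58, sale of embassy land to a foreign government 31.63.)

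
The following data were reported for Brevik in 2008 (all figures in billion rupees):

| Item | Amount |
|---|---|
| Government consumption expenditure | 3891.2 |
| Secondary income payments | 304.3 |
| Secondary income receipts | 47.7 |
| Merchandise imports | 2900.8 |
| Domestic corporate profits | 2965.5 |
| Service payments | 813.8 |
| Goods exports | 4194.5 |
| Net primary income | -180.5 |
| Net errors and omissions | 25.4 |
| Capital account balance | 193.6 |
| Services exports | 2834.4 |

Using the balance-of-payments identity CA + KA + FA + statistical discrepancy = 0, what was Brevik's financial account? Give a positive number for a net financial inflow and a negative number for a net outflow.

Goods balance = 4194.5 - 2900.8 = 1293.7
Services balance = 2834.4 - 813.8 = 2020.6
Trade balance (goods + services) = 1293.7 + 2020.6 = 3314.3
Net primary income = -180.5
Net secondary income = 47.7 - 304.3 = -256.6
Current account = 3314.3 + (-180.5) + (-256.6) = 2877.2
Financial account = -(2877.2 + 193.6 + 25.4) = -3096.2

-3096.2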